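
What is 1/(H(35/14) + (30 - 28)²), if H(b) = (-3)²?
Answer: 1/13 ≈ 0.076923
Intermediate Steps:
H(b) = 9
1/(H(35/14) + (30 - 28)²) = 1/(9 + (30 - 28)²) = 1/(9 + 2²) = 1/(9 + 4) = 1/13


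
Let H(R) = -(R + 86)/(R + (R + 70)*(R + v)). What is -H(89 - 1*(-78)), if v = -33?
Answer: 253/31925 ≈ 0.0079248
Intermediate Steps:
H(R) = -(86 + R)/(R + (-33 + R)*(70 + R)) (H(R) = -(R + 86)/(R + (R + 70)*(R - 33)) = -(86 + R)/(R + (70 + R)*(-33 + R)) = -(86 + R)/(R + (-33 + R)*(70 + R)))
-H(89 - 1*(-78)) = -(-86 - (89 - 1*(-78)))/(-2310 + (89 - 1*(-78))**2 + 38*(89 - 1*(-78))) = -(-86 - (89 + 78))/(-2310 + (89 + 78)**2 + 38*(89 + 78)) = -(-86 - 1*167)/(-2310 + 167**2 + 38*167) = -(-86 - 167)/(-2310 + 27889 + 6346) = -(-253)/31925 = -1*(-253/31925) = 253/31925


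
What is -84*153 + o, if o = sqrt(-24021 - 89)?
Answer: -12852 + I*sqrt(24110) ≈ -12852.0 + 155.27*I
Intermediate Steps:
o = I*sqrt(24110) (o = sqrt(-24110) = I*sqrt(24110) ≈ 155.27*I)
-84*153 + o = -84*153 + I*sqrt(24110) = -12852 + I*sqrt(24110)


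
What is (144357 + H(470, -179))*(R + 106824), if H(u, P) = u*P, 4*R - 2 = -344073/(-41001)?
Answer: 351725466615739/54668 ≈ 6.4338e+9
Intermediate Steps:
R = 142025/54668 (R = ½ + (-344073/(-41001))/4 = ½ + (-344073*(-1/41001))/4 = ½ + (¼)*(114691/13667) = ½ + 114691/54668 = 142025/54668 ≈ 2.5980)
H(u, P) = P*u
(144357 + H(470, -179))*(R + 106824) = (144357 - 179*470)*(142025/54668 + 106824) = (144357 - 84130)*(5839996457/54668) = 60227*(5839996457/54668) = 351725466615739/54668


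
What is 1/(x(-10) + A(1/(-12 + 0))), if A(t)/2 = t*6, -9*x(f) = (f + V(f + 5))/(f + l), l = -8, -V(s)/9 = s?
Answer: -162/127 ≈ -1.2756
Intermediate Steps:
V(s) = -9*s
x(f) = -(-45 - 8*f)/(9*(-8 + f)) (x(f) = -(f - 9*(f + 5))/(9*(f - 8)) = -(f - 9*(5 + f))/(9*(-8 + f)) = -(f + (-45 - 9*f))/(9*(-8 + f)) = -(-45 - 8*f)/(9*(-8 + f)))
A(t) = 12*t (A(t) = 2*(t*6) = 2*(6*t) = 12*t)
1/(x(-10) + A(1/(-12 + 0))) = 1/((45 + 8*(-10))/(9*(-8 - 10)) + 12/(-12 + 0)) = 1/((1/9)*(45 - 80)/(-18) + 12/(-12)) = 1/((1/9)*(-1/18)*(-35) + 12*(-1/12)) = 1/(35/162 - 1) = 1/(-127/162) = -162/127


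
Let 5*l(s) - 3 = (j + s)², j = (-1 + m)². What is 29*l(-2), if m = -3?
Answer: 5771/5 ≈ 1154.2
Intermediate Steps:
j = 16 (j = (-1 - 3)² = (-4)² = 16)
l(s) = ⅗ + (16 + s)²/5
29*l(-2) = 29*(⅗ + (16 - 2)²/5) = 29*(⅗ + (⅕)*14²) = 29*(⅗ + (⅕)*196) = 29*(⅗ + 196/5) = 29*(199/5) = 5771/5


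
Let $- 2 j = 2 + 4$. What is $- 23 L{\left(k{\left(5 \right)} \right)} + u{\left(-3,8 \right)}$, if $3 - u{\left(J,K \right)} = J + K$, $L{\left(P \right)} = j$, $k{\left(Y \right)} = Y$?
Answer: $67$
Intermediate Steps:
$j = -3$ ($j = - \frac{2 + 4}{2} = \left(- \frac{1}{2}\right) 6 = -3$)
$L{\left(P \right)} = -3$
$u{\left(J,K \right)} = 3 - J - K$ ($u{\left(J,K \right)} = 3 - \left(J + K\right) = 3 - J - K$)
$- 23 L{\left(k{\left(5 \right)} \right)} + u{\left(-3,8 \right)} = \left(-23\right) \left(-3\right) - 2 = 69 + \left(3 + 3 - 8\right) = 69 - 2 = 67$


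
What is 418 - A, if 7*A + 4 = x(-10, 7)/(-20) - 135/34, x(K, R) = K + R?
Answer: 997499/2380 ≈ 419.12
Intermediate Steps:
A = -2659/2380 (A = -4/7 + ((-10 + 7)/(-20) - 135/34)/7 = -4/7 + (-3*(-1/20) - 135*1/34)/7 = -4/7 + (3/20 - 135/34)/7 = -4/7 + (⅐)*(-1299/340) = -4/7 - 1299/2380 = -2659/2380 ≈ -1.1172)
418 - A = 418 - 1*(-2659/2380) = 418 + 2659/2380 = 997499/2380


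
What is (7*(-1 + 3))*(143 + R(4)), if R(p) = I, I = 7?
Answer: 2100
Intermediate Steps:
R(p) = 7
(7*(-1 + 3))*(143 + R(4)) = (7*(-1 + 3))*(143 + 7) = (7*2)*150 = 14*150 = 2100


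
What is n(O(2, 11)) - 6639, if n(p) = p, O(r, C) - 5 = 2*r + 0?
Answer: -6630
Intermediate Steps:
O(r, C) = 5 + 2*r (O(r, C) = 5 + (2*r + 0) = 5 + 2*r)
n(O(2, 11)) - 6639 = (5 + 2*2) - 6639 = (5 + 4) - 6639 = 9 - 6639 = -6630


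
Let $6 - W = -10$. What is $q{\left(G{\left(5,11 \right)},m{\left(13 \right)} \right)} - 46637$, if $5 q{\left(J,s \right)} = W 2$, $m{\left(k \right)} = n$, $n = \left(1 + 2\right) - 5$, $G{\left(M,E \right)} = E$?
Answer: $- \frac{233153}{5} \approx -46631.0$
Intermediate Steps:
$W = 16$ ($W = 6 - -10 = 6 + 10 = 16$)
$n = -2$ ($n = 3 - 5 = -2$)
$m{\left(k \right)} = -2$
$q{\left(J,s \right)} = \frac{32}{5}$ ($q{\left(J,s \right)} = \frac{16 \cdot 2}{5} = \frac{1}{5} \cdot 32 = \frac{32}{5}$)
$q{\left(G{\left(5,11 \right)},m{\left(13 \right)} \right)} - 46637 = \frac{32}{5} - 46637 = - \frac{233153}{5}$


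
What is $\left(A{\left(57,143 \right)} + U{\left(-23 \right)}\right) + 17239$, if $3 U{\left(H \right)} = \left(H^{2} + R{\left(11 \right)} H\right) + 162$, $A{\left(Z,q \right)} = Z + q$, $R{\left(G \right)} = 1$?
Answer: $\frac{52985}{3} \approx 17662.0$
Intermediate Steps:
$U{\left(H \right)} = 54 + \frac{H}{3} + \frac{H^{2}}{3}$ ($U{\left(H \right)} = \frac{\left(H^{2} + 1 H\right) + 162}{3} = \frac{\left(H^{2} + H\right) + 162}{3} = \frac{\left(H + H^{2}\right) + 162}{3} = \frac{162 + H + H^{2}}{3} = 54 + \frac{H}{3} + \frac{H^{2}}{3}$)
$\left(A{\left(57,143 \right)} + U{\left(-23 \right)}\right) + 17239 = \left(\left(57 + 143\right) + \left(54 + \frac{1}{3} \left(-23\right) + \frac{\left(-23\right)^{2}}{3}\right)\right) + 17239 = \left(200 + \left(54 - \frac{23}{3} + \frac{1}{3} \cdot 529\right)\right) + 17239 = \left(200 + \left(54 - \frac{23}{3} + \frac{529}{3}\right)\right) + 17239 = \left(200 + \frac{668}{3}\right) + 17239 = \frac{1268}{3} + 17239 = \frac{52985}{3}$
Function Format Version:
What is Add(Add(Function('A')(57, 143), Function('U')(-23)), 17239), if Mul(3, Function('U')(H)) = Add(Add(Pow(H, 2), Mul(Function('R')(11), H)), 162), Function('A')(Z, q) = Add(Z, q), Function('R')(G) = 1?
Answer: Rational(52985, 3) ≈ 17662.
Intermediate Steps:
Function('U')(H) = Add(54, Mul(Rational(1, 3), H), Mul(Rational(1, 3), Pow(H, 2))) (Function('U')(H) = Mul(Rational(1, 3), Add(Add(Pow(H, 2), Mul(1, H)), 162)) = Mul(Rational(1, 3), Add(Add(Pow(H, 2), H), 162)) = Mul(Rational(1, 3), Add(Add(H, Pow(H, 2)), 162)) = Mul(Rational(1, 3), Add(162, H, Pow(H, 2))) = Add(54, Mul(Rational(1, 3), H), Mul(Rational(1, 3), Pow(H, 2))))
Add(Add(Function('A')(57, 143), Function('U')(-23)), 17239) = Add(Add(Add(57, 143), Add(54, Mul(Rational(1, 3), -23), Mul(Rational(1, 3), Pow(-23, 2)))), 17239) = Add(Add(200, Add(54, Rational(-23, 3), Mul(Rational(1, 3), 529))), 17239) = Add(Add(200, Add(54, Rational(-23, 3), Rational(529, 3))), 17239) = Add(Add(200, Rational(668, 3)), 17239) = Add(Rational(1268, 3), 17239) = Rational(52985, 3)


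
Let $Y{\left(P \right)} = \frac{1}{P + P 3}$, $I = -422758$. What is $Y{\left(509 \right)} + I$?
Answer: $- \frac{860735287}{2036} \approx -4.2276 \cdot 10^{5}$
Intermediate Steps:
$Y{\left(P \right)} = \frac{1}{4 P}$ ($Y{\left(P \right)} = \frac{1}{P + 3 P} = \frac{1}{4 P}$)
$Y{\left(509 \right)} + I = \frac{1}{4 \cdot 509} - 422758 = \frac{1}{4} \cdot \frac{1}{509} - 422758 = \frac{1}{2036} - 422758 = - \frac{860735287}{2036}$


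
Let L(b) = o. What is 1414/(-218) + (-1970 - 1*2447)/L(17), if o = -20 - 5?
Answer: 463778/2725 ≈ 170.19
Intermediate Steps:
o = -25
L(b) = -25
1414/(-218) + (-1970 - 1*2447)/L(17) = 1414/(-218) + (-1970 - 1*2447)/(-25) = 1414*(-1/218) + (-1970 - 2447)*(-1/25) = -707/109 - 4417*(-1/25) = -707/109 + 4417/25 = 463778/2725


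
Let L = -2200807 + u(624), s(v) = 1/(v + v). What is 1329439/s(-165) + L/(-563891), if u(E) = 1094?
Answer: -247387364559457/563891 ≈ -4.3871e+8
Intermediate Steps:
s(v) = 1/(2*v)
L = -2199713 (L = -2200807 + 1094 = -2199713)
1329439/s(-165) + L/(-563891) = 1329439/(((½)/(-165))) - 2199713/(-563891) = 1329439/(((½)*(-1/165))) - 2199713*(-1/563891) = 1329439/(-1/330) + 2199713/563891 = 1329439*(-330) + 2199713/563891 = -438714870 + 2199713/563891 = -247387364559457/563891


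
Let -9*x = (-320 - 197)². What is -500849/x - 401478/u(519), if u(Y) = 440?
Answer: -4787604141/5345780 ≈ -895.59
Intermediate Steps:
x = -267289/9 (x = -(-320 - 197)²/9 = -⅑*(-517)² = -⅑*267289 = -267289/9 ≈ -29699.)
-500849/x - 401478/u(519) = -500849/(-267289/9) - 401478/440 = -500849*(-9/267289) - 401478*1/440 = 4507641/267289 - 18249/20 = -4787604141/5345780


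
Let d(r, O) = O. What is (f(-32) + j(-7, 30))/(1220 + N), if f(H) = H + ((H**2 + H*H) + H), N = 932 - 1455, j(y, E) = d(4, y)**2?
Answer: 2033/697 ≈ 2.9168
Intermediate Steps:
j(y, E) = y**2
N = -523
f(H) = 2*H + 2*H**2 (f(H) = H + ((H**2 + H**2) + H) = H + (2*H**2 + H) = H + (H + 2*H**2) = 2*H + 2*H**2)
(f(-32) + j(-7, 30))/(1220 + N) = (2*(-32)*(1 - 32) + (-7)**2)/(1220 - 523) = (2*(-32)*(-31) + 49)/697 = (1984 + 49)*(1/697) = 2033*(1/697) = 2033/697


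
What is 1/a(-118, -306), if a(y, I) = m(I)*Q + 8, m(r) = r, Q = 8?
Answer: -1/2440 ≈ -0.00040984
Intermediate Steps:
a(y, I) = 8 + 8*I (a(y, I) = I*8 + 8 = 8*I + 8 = 8 + 8*I)
1/a(-118, -306) = 1/(8 + 8*(-306)) = 1/(8 - 2448) = 1/(-2440) = -1/2440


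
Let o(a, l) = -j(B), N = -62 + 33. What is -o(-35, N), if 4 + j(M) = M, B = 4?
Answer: 0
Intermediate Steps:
j(M) = -4 + M
N = -29
o(a, l) = 0 (o(a, l) = -(-4 + 4) = -1*0 = 0)
-o(-35, N) = -1*0 = 0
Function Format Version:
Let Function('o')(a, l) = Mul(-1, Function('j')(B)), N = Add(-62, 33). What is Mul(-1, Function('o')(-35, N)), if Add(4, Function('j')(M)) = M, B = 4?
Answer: 0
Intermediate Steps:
Function('j')(M) = Add(-4, M)
N = -29
Function('o')(a, l) = 0 (Function('o')(a, l) = Mul(-1, Add(-4, 4)) = Mul(-1, 0) = 0)
Mul(-1, Function('o')(-35, N)) = Mul(-1, 0) = 0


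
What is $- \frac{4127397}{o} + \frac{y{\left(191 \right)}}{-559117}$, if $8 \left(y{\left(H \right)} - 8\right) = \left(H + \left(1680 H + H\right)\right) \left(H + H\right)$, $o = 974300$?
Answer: $- \frac{17253721427999}{544747693100} \approx -31.673$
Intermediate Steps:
$y{\left(H \right)} = 8 + \frac{841 H^{2}}{2}$ ($y{\left(H \right)} = 8 + \frac{\left(H + \left(1680 H + H\right)\right) \left(H + H\right)}{8} = 8 + \frac{\left(H + 1681 H\right) 2 H}{8} = 8 + \frac{1682 H 2 H}{8} = 8 + \frac{3364 H^{2}}{8} = 8 + \frac{841 H^{2}}{2}$)
$- \frac{4127397}{o} + \frac{y{\left(191 \right)}}{-559117} = - \frac{4127397}{974300} + \frac{8 + \frac{841 \cdot 191^{2}}{2}}{-559117} = \left(-4127397\right) \frac{1}{974300} + \left(8 + \frac{841}{2} \cdot 36481\right) \left(- \frac{1}{559117}\right) = - \frac{4127397}{974300} + \left(8 + \frac{30680521}{2}\right) \left(- \frac{1}{559117}\right) = - \frac{4127397}{974300} + \frac{30680537}{2} \left(- \frac{1}{559117}\right) = - \frac{4127397}{974300} - \frac{30680537}{1118234} = - \frac{17253721427999}{544747693100}$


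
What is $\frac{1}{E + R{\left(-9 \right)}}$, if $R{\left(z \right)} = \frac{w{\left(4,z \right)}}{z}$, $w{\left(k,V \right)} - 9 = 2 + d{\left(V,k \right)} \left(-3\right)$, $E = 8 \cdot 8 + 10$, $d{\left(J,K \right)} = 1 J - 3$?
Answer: $\frac{9}{619} \approx 0.01454$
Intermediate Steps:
$d{\left(J,K \right)} = -3 + J$ ($d{\left(J,K \right)} = J - 3 = -3 + J$)
$E = 74$ ($E = 64 + 10 = 74$)
$w{\left(k,V \right)} = 20 - 3 V$ ($w{\left(k,V \right)} = 9 + \left(2 + \left(-3 + V\right) \left(-3\right)\right) = 9 + \left(2 - \left(-9 + 3 V\right)\right) = 9 - \left(-11 + 3 V\right) = 20 - 3 V$)
$R{\left(z \right)} = \frac{20 - 3 z}{z}$
$\frac{1}{E + R{\left(-9 \right)}} = \frac{1}{74 - \left(3 - \frac{20}{-9}\right)} = \frac{1}{74 + \left(-3 + 20 \left(- \frac{1}{9}\right)\right)} = \frac{1}{74 - \frac{47}{9}} = \frac{1}{\frac{619}{9}} = \frac{9}{619}$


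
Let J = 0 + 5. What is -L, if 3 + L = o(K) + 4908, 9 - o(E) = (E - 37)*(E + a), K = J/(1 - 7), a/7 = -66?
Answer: 453475/36 ≈ 12597.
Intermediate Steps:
a = -462 (a = 7*(-66) = -462)
J = 5
K = -5/6 (K = 5/(1 - 7) = 5/(-6) = 5*(-1/6) = -5/6 ≈ -0.83333)
o(E) = 9 - (-462 + E)*(-37 + E) (o(E) = 9 - (E - 37)*(E - 462) = 9 - (-37 + E)*(-462 + E) = 9 - (-462 + E)*(-37 + E))
L = -453475/36 (L = -3 + ((-17085 - (-5/6)**2 + 499*(-5/6)) + 4908) = -3 + ((-17085 - 1*25/36 - 2495/6) + 4908) = -3 + ((-17085 - 25/36 - 2495/6) + 4908) = -3 + (-630055/36 + 4908) = -3 - 453367/36 = -453475/36 ≈ -12597.)
-L = -1*(-453475/36) = 453475/36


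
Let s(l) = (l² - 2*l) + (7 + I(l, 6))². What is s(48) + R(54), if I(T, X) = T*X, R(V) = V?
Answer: 89287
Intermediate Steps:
s(l) = l² + (7 + 6*l)² - 2*l (s(l) = (l² - 2*l) + (7 + l*6)² = (l² - 2*l) + (7 + 6*l)² = l² + (7 + 6*l)² - 2*l)
s(48) + R(54) = (49 + 37*48² + 82*48) + 54 = (49 + 37*2304 + 3936) + 54 = (49 + 85248 + 3936) + 54 = 89233 + 54 = 89287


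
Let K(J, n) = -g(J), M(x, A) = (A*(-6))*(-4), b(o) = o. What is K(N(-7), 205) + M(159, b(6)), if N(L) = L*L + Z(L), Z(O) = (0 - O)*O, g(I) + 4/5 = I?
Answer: 724/5 ≈ 144.80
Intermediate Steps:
g(I) = -4/5 + I
M(x, A) = 24*A (M(x, A) = -6*A*(-4) = 24*A)
Z(O) = -O**2 (Z(O) = (-O)*O = -O**2)
N(L) = 0 (N(L) = L*L - L**2 = L**2 - L**2 = 0)
K(J, n) = 4/5 - J (K(J, n) = -(-4/5 + J) = 4/5 - J)
K(N(-7), 205) + M(159, b(6)) = (4/5 - 1*0) + 24*6 = (4/5 + 0) + 144 = 4/5 + 144 = 724/5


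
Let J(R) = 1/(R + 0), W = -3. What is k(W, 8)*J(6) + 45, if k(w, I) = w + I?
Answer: 275/6 ≈ 45.833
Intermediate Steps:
k(w, I) = I + w
J(R) = 1/R
k(W, 8)*J(6) + 45 = (8 - 3)/6 + 45 = 5*(⅙) + 45 = ⅚ + 45 = 275/6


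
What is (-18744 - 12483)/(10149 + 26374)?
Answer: -31227/36523 ≈ -0.85500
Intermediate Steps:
(-18744 - 12483)/(10149 + 26374) = -31227/36523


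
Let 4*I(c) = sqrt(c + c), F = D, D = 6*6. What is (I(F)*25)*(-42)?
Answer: -1575*sqrt(2) ≈ -2227.4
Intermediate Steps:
D = 36
F = 36
I(c) = sqrt(2)*sqrt(c)/4 (I(c) = sqrt(c + c)/4 = sqrt(2*c)/4 = (sqrt(2)*sqrt(c))/4 = sqrt(2)*sqrt(c)/4)
(I(F)*25)*(-42) = ((sqrt(2)*sqrt(36)/4)*25)*(-42) = (((1/4)*sqrt(2)*6)*25)*(-42) = ((3*sqrt(2)/2)*25)*(-42) = (75*sqrt(2)/2)*(-42) = -1575*sqrt(2)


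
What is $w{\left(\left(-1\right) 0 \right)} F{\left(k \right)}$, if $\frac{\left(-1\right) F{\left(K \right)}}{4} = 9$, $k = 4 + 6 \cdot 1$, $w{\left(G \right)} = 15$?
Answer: $-540$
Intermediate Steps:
$k = 10$ ($k = 4 + 6 = 10$)
$F{\left(K \right)} = -36$ ($F{\left(K \right)} = \left(-4\right) 9 = -36$)
$w{\left(\left(-1\right) 0 \right)} F{\left(k \right)} = 15 \left(-36\right) = -540$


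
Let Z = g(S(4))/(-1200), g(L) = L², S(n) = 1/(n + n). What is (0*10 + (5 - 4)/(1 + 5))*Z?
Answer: -1/460800 ≈ -2.1701e-6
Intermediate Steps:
S(n) = 1/(2*n)
Z = -1/76800 (Z = ((½)/4)²/(-1200) = ((½)*(¼))²*(-1/1200) = (⅛)²*(-1/1200) = (1/64)*(-1/1200) = -1/76800 ≈ -1.3021e-5)
(0*10 + (5 - 4)/(1 + 5))*Z = (0*10 + (5 - 4)/(1 + 5))*(-1/76800) = (0 + 1/6)*(-1/76800) = (0 + 1*(⅙))*(-1/76800) = (0 + ⅙)*(-1/76800) = (⅙)*(-1/76800) = -1/460800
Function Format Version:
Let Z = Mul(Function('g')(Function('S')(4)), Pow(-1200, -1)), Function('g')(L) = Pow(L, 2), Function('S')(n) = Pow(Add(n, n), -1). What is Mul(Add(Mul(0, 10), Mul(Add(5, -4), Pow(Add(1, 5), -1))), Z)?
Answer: Rational(-1, 460800) ≈ -2.1701e-6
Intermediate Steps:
Function('S')(n) = Mul(Rational(1, 2), Pow(n, -1)) (Function('S')(n) = Pow(Mul(2, n), -1) = Mul(Rational(1, 2), Pow(n, -1)))
Z = Rational(-1, 76800) (Z = Mul(Pow(Mul(Rational(1, 2), Pow(4, -1)), 2), Pow(-1200, -1)) = Mul(Pow(Mul(Rational(1, 2), Rational(1, 4)), 2), Rational(-1, 1200)) = Mul(Pow(Rational(1, 8), 2), Rational(-1, 1200)) = Mul(Rational(1, 64), Rational(-1, 1200)) = Rational(-1, 76800) ≈ -1.3021e-5)
Mul(Add(Mul(0, 10), Mul(Add(5, -4), Pow(Add(1, 5), -1))), Z) = Mul(Add(Mul(0, 10), Mul(Add(5, -4), Pow(Add(1, 5), -1))), Rational(-1, 76800)) = Mul(Add(0, Mul(1, Pow(6, -1))), Rational(-1, 76800)) = Mul(Add(0, Mul(1, Rational(1, 6))), Rational(-1, 76800)) = Mul(Add(0, Rational(1, 6)), Rational(-1, 76800)) = Mul(Rational(1, 6), Rational(-1, 76800)) = Rational(-1, 460800)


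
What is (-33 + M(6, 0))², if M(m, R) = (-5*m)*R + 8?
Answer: 625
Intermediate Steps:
M(m, R) = 8 - 5*R*m (M(m, R) = -5*R*m + 8 = 8 - 5*R*m)
(-33 + M(6, 0))² = (-33 + (8 - 5*0*6))² = (-33 + (8 + 0))² = (-33 + 8)² = (-25)² = 625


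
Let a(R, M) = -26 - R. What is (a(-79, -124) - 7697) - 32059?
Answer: -39703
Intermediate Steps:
(a(-79, -124) - 7697) - 32059 = ((-26 - 1*(-79)) - 7697) - 32059 = ((-26 + 79) - 7697) - 32059 = (53 - 7697) - 32059 = -7644 - 32059 = -39703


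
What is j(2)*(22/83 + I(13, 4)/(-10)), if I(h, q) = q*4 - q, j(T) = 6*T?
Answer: -4656/415 ≈ -11.219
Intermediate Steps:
I(h, q) = 3*q (I(h, q) = 4*q - q = 3*q)
j(2)*(22/83 + I(13, 4)/(-10)) = (6*2)*(22/83 + (3*4)/(-10)) = 12*(22*(1/83) + 12*(-1/10)) = 12*(22/83 - 6/5) = 12*(-388/415) = -4656/415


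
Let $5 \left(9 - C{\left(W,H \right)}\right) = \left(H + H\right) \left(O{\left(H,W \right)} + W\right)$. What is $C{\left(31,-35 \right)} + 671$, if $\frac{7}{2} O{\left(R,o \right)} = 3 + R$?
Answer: $986$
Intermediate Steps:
$O{\left(R,o \right)} = \frac{6}{7} + \frac{2 R}{7}$ ($O{\left(R,o \right)} = \frac{2 \left(3 + R\right)}{7} = \frac{6}{7} + \frac{2 R}{7}$)
$C{\left(W,H \right)} = 9 - \frac{2 H \left(\frac{6}{7} + W + \frac{2 H}{7}\right)}{5}$ ($C{\left(W,H \right)} = 9 - \frac{\left(H + H\right) \left(\left(\frac{6}{7} + \frac{2 H}{7}\right) + W\right)}{5} = 9 - \frac{2 H \left(\frac{6}{7} + W + \frac{2 H}{7}\right)}{5}$)
$C{\left(31,-35 \right)} + 671 = \left(9 - - 4 \left(3 - 35\right) - \left(-14\right) 31\right) + 671 = \left(9 - \left(-4\right) \left(-32\right) + 434\right) + 671 = \left(9 - 128 + 434\right) + 671 = 315 + 671 = 986$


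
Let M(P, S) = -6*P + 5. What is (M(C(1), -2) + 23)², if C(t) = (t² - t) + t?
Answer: 484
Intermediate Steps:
C(t) = t²
M(P, S) = 5 - 6*P
(M(C(1), -2) + 23)² = ((5 - 6*1²) + 23)² = ((5 - 6*1) + 23)² = ((5 - 6) + 23)² = (-1 + 23)² = 22² = 484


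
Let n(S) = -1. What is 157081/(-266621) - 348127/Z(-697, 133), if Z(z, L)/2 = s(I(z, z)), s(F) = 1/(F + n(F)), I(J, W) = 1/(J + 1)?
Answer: 64693905643547/371136432 ≈ 1.7431e+5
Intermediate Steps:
I(J, W) = 1/(1 + J)
s(F) = 1/(-1 + F) (s(F) = 1/(F - 1) = 1/(-1 + F))
Z(z, L) = 2/(-1 + 1/(1 + z))
157081/(-266621) - 348127/Z(-697, 133) = 157081/(-266621) - 348127/(-2 - 2/(-697)) = 157081*(-1/266621) - 348127/(-2 - 2*(-1/697)) = -157081/266621 - 348127/(-2 + 2/697) = -157081/266621 - 348127/(-1392/697) = -157081/266621 - 348127*(-697/1392) = -157081/266621 + 242644519/1392 = 64693905643547/371136432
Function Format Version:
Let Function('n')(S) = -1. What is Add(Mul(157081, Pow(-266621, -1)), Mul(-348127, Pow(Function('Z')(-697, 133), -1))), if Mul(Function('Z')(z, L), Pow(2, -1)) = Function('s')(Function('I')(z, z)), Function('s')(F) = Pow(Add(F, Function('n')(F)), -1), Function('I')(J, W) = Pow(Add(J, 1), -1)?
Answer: Rational(64693905643547, 371136432) ≈ 1.7431e+5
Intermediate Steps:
Function('I')(J, W) = Pow(Add(1, J), -1)
Function('s')(F) = Pow(Add(-1, F), -1) (Function('s')(F) = Pow(Add(F, -1), -1) = Pow(Add(-1, F), -1))
Function('Z')(z, L) = Mul(2, Pow(Add(-1, Pow(Add(1, z), -1)), -1))
Add(Mul(157081, Pow(-266621, -1)), Mul(-348127, Pow(Function('Z')(-697, 133), -1))) = Add(Mul(157081, Pow(-266621, -1)), Mul(-348127, Pow(Add(-2, Mul(-2, Pow(-697, -1))), -1))) = Add(Mul(157081, Rational(-1, 266621)), Mul(-348127, Pow(Add(-2, Mul(-2, Rational(-1, 697))), -1))) = Add(Rational(-157081, 266621), Mul(-348127, Pow(Add(-2, Rational(2, 697)), -1))) = Add(Rational(-157081, 266621), Mul(-348127, Pow(Rational(-1392, 697), -1))) = Add(Rational(-157081, 266621), Mul(-348127, Rational(-697, 1392))) = Add(Rational(-157081, 266621), Rational(242644519, 1392)) = Rational(64693905643547, 371136432)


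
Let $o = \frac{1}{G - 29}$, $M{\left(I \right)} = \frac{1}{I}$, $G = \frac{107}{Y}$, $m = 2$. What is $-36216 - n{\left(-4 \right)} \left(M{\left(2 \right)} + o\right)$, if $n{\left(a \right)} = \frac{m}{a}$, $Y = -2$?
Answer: $- \frac{23902399}{660} \approx -36216.0$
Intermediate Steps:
$G = - \frac{107}{2}$ ($G = \frac{107}{-2} = 107 \left(- \frac{1}{2}\right) = - \frac{107}{2} \approx -53.5$)
$n{\left(a \right)} = \frac{2}{a}$
$o = - \frac{2}{165}$ ($o = \frac{1}{- \frac{107}{2} - 29} = \frac{1}{- \frac{165}{2}} = - \frac{2}{165} \approx -0.012121$)
$-36216 - n{\left(-4 \right)} \left(M{\left(2 \right)} + o\right) = -36216 - \frac{2}{-4} \left(\frac{1}{2} - \frac{2}{165}\right) = -36216 - 2 \left(- \frac{1}{4}\right) \left(\frac{1}{2} - \frac{2}{165}\right) = -36216 - \left(- \frac{1}{2}\right) \frac{161}{330} = -36216 - - \frac{161}{660} = -36216 + \frac{161}{660} = - \frac{23902399}{660}$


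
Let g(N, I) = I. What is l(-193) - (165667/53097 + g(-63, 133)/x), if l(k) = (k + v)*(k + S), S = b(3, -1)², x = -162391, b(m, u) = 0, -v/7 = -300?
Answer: -3173537415125173/8622474927 ≈ -3.6805e+5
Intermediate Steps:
v = 2100 (v = -7*(-300) = 2100)
S = 0 (S = 0² = 0)
l(k) = k*(2100 + k) (l(k) = (k + 2100)*(k + 0) = (2100 + k)*k = k*(2100 + k))
l(-193) - (165667/53097 + g(-63, 133)/x) = -193*(2100 - 193) - (165667/53097 + 133/(-162391)) = -193*1907 - (165667*(1/53097) + 133*(-1/162391)) = -368051 - (165667/53097 - 133/162391) = -368051 - 1*26895767896/8622474927 = -368051 - 26895767896/8622474927 = -3173537415125173/8622474927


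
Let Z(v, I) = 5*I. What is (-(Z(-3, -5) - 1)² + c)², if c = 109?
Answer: 321489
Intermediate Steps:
(-(Z(-3, -5) - 1)² + c)² = (-(5*(-5) - 1)² + 109)² = (-(-25 - 1)² + 109)² = (-1*(-26)² + 109)² = (-1*676 + 109)² = (-676 + 109)² = (-567)² = 321489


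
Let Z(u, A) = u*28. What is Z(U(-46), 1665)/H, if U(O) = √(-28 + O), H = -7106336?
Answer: -7*I*√74/1776584 ≈ -3.3894e-5*I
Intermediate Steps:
Z(u, A) = 28*u
Z(U(-46), 1665)/H = (28*√(-28 - 46))/(-7106336) = (28*√(-74))*(-1/7106336) = (28*(I*√74))*(-1/7106336) = (28*I*√74)*(-1/7106336) = -7*I*√74/1776584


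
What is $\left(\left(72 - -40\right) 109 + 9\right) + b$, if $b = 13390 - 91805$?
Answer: $-66198$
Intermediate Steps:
$b = -78415$ ($b = 13390 - 91805 = -78415$)
$\left(\left(72 - -40\right) 109 + 9\right) + b = \left(\left(72 - -40\right) 109 + 9\right) - 78415 = \left(\left(72 + 40\right) 109 + 9\right) - 78415 = \left(112 \cdot 109 + 9\right) - 78415 = \left(12208 + 9\right) - 78415 = 12217 - 78415 = -66198$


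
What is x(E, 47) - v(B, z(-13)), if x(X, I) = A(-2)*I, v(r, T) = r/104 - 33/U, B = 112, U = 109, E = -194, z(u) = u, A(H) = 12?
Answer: 798091/1417 ≈ 563.23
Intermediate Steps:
v(r, T) = -33/109 + r/104 (v(r, T) = r/104 - 33/109 = -33/109 + r/104)
x(X, I) = 12*I
x(E, 47) - v(B, z(-13)) = 12*47 - (-33/109 + (1/104)*112) = 564 - (-33/109 + 14/13) = 564 - 1*1097/1417 = 564 - 1097/1417 = 798091/1417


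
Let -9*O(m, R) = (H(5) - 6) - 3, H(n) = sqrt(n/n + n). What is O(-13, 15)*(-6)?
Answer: -6 + 2*sqrt(6)/3 ≈ -4.3670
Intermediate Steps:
H(n) = sqrt(1 + n)
O(m, R) = 1 - sqrt(6)/9 (O(m, R) = -((sqrt(1 + 5) - 6) - 3)/9 = -((sqrt(6) - 6) - 3)/9 = -((-6 + sqrt(6)) - 3)/9 = -(-9 + sqrt(6))/9 = 1 - sqrt(6)/9)
O(-13, 15)*(-6) = (1 - sqrt(6)/9)*(-6) = -6 + 2*sqrt(6)/3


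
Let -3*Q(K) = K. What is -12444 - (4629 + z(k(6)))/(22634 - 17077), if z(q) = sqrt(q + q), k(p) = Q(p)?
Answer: -69155937/5557 - 2*I/5557 ≈ -12445.0 - 0.00035991*I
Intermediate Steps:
Q(K) = -K/3
k(p) = -p/3
z(q) = sqrt(2)*sqrt(q) (z(q) = sqrt(2*q) = sqrt(2)*sqrt(q))
-12444 - (4629 + z(k(6)))/(22634 - 17077) = -12444 - (4629 + sqrt(2)*sqrt(-1/3*6))/(22634 - 17077) = -12444 - (4629 + sqrt(2)*sqrt(-2))/5557 = -12444 - (4629 + sqrt(2)*(I*sqrt(2)))/5557 = -12444 - (4629 + 2*I)/5557 = -12444 - (4629/5557 + 2*I/5557) = -12444 + (-4629/5557 - 2*I/5557) = -69155937/5557 - 2*I/5557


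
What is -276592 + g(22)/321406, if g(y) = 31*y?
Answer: -44449163835/160703 ≈ -2.7659e+5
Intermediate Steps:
-276592 + g(22)/321406 = -276592 + (31*22)/321406 = -276592 + 682*(1/321406) = -276592 + 341/160703 = -44449163835/160703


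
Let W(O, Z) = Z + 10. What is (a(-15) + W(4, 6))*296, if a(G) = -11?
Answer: 1480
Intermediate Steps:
W(O, Z) = 10 + Z
(a(-15) + W(4, 6))*296 = (-11 + (10 + 6))*296 = (-11 + 16)*296 = 5*296 = 1480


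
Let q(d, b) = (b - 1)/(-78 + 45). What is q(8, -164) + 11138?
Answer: 11143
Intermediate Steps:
q(d, b) = 1/33 - b/33 (q(d, b) = (-1 + b)/(-33) = (-1 + b)*(-1/33) = 1/33 - b/33)
q(8, -164) + 11138 = (1/33 - 1/33*(-164)) + 11138 = (1/33 + 164/33) + 11138 = 5 + 11138 = 11143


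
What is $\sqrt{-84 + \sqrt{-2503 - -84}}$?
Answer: $\sqrt{-84 + i \sqrt{2419}} \approx 2.5826 + 9.5221 i$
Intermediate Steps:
$\sqrt{-84 + \sqrt{-2503 - -84}} = \sqrt{-84 + \sqrt{-2503 + 84}} = \sqrt{-84 + \sqrt{-2419}} = \sqrt{-84 + i \sqrt{2419}}$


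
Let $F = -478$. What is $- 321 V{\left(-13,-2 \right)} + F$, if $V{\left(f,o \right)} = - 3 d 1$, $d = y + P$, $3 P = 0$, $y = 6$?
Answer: $5300$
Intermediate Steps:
$P = 0$ ($P = \frac{1}{3} \cdot 0 = 0$)
$d = 6$ ($d = 6 + 0 = 6$)
$V{\left(f,o \right)} = -18$ ($V{\left(f,o \right)} = \left(-3\right) 6 \cdot 1 = \left(-18\right) 1 = -18$)
$- 321 V{\left(-13,-2 \right)} + F = \left(-321\right) \left(-18\right) - 478 = 5778 - 478 = 5300$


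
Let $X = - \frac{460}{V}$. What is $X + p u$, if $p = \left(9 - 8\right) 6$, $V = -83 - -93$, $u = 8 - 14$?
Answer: $-82$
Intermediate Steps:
$u = -6$ ($u = 8 - 14 = -6$)
$V = 10$ ($V = -83 + 93 = 10$)
$X = -46$ ($X = - \frac{460}{10} = \left(-460\right) \frac{1}{10} = -46$)
$p = 6$ ($p = 1 \cdot 6 = 6$)
$X + p u = -46 + 6 \left(-6\right) = -46 - 36 = -82$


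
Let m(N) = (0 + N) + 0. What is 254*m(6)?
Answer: 1524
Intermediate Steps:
m(N) = N (m(N) = N + 0 = N)
254*m(6) = 254*6 = 1524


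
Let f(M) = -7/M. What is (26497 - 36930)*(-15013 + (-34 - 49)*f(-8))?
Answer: 1259106605/8 ≈ 1.5739e+8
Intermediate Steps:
(26497 - 36930)*(-15013 + (-34 - 49)*f(-8)) = (26497 - 36930)*(-15013 + (-34 - 49)*(-7/(-8))) = -10433*(-15013 - (-581)*(-1)/8) = -10433*(-15013 - 83*7/8) = -10433*(-15013 - 581/8) = -10433*(-120685/8) = 1259106605/8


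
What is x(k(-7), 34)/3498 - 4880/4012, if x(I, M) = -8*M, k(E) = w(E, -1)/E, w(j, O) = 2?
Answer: -2270188/1754247 ≈ -1.2941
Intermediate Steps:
k(E) = 2/E
x(k(-7), 34)/3498 - 4880/4012 = -8*34/3498 - 4880/4012 = -272*1/3498 - 4880*1/4012 = -136/1749 - 1220/1003 = -2270188/1754247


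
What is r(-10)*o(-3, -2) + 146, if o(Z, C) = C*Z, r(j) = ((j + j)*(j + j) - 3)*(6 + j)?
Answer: -9382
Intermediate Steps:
r(j) = (-3 + 4*j**2)*(6 + j) (r(j) = ((2*j)*(2*j) - 3)*(6 + j) = (4*j**2 - 3)*(6 + j) = (-3 + 4*j**2)*(6 + j))
r(-10)*o(-3, -2) + 146 = (-18 - 3*(-10) + 4*(-10)**3 + 24*(-10)**2)*(-2*(-3)) + 146 = (-18 + 30 + 4*(-1000) + 24*100)*6 + 146 = (-18 + 30 - 4000 + 2400)*6 + 146 = -1588*6 + 146 = -9528 + 146 = -9382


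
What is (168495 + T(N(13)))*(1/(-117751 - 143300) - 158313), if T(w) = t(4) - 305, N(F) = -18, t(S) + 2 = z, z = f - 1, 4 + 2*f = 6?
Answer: -6950834470141232/261051 ≈ -2.6626e+10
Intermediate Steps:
f = 1 (f = -2 + (1/2)*6 = -2 + 3 = 1)
z = 0 (z = 1 - 1 = 0)
t(S) = -2 (t(S) = -2 + 0 = -2)
T(w) = -307 (T(w) = -2 - 305 = -307)
(168495 + T(N(13)))*(1/(-117751 - 143300) - 158313) = (168495 - 307)*(1/(-117751 - 143300) - 158313) = 168188*(1/(-261051) - 158313) = 168188*(-1/261051 - 158313) = 168188*(-41327766964/261051) = -6950834470141232/261051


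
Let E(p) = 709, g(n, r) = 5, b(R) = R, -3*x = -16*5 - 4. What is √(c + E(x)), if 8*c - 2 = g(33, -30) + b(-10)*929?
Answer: I*√7222/4 ≈ 21.246*I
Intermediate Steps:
x = 28 (x = -(-16*5 - 4)/3 = -(-80 - 4)/3 = -⅓*(-84) = 28)
c = -9283/8 (c = ¼ + (5 - 10*929)/8 = ¼ + (5 - 9290)/8 = ¼ + (⅛)*(-9285) = ¼ - 9285/8 = -9283/8 ≈ -1160.4)
√(c + E(x)) = √(-9283/8 + 709) = √(-3611/8) = I*√7222/4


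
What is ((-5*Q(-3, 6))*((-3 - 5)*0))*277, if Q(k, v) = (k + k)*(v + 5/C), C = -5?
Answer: 0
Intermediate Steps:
Q(k, v) = 2*k*(-1 + v) (Q(k, v) = (k + k)*(v + 5/(-5)) = (2*k)*(v + 5*(-1/5)) = (2*k)*(v - 1) = (2*k)*(-1 + v) = 2*k*(-1 + v))
((-5*Q(-3, 6))*((-3 - 5)*0))*277 = ((-10*(-3)*(-1 + 6))*((-3 - 5)*0))*277 = ((-10*(-3)*5)*(-8*0))*277 = (-5*(-30)*0)*277 = (150*0)*277 = 0*277 = 0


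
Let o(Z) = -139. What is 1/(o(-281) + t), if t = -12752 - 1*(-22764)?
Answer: 1/9873 ≈ 0.00010129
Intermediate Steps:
t = 10012 (t = -12752 + 22764 = 10012)
1/(o(-281) + t) = 1/(-139 + 10012) = 1/9873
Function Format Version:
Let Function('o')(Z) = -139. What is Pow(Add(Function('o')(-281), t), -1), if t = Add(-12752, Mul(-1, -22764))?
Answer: Rational(1, 9873) ≈ 0.00010129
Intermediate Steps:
t = 10012 (t = Add(-12752, 22764) = 10012)
Pow(Add(Function('o')(-281), t), -1) = Pow(Add(-139, 10012), -1) = Pow(9873, -1) = Rational(1, 9873)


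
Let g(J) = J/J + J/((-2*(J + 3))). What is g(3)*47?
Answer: 141/4 ≈ 35.250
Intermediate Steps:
g(J) = 1 + J/(-6 - 2*J) (g(J) = 1 + J/((-2*(3 + J))) = 1 + J/(-6 - 2*J))
g(3)*47 = ((6 + 3)/(2*(3 + 3)))*47 = ((1/2)*9/6)*47 = ((1/2)*(1/6)*9)*47 = (3/4)*47 = 141/4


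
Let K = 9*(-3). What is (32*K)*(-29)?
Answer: 25056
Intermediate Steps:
K = -27
(32*K)*(-29) = (32*(-27))*(-29) = -864*(-29) = 25056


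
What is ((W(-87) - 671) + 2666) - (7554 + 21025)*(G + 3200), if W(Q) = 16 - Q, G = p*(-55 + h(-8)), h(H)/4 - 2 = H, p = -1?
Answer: -93708443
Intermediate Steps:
h(H) = 8 + 4*H
G = 79 (G = -(-55 + (8 + 4*(-8))) = -(-55 + (8 - 32)) = -(-55 - 24) = -1*(-79) = 79)
((W(-87) - 671) + 2666) - (7554 + 21025)*(G + 3200) = (((16 - 1*(-87)) - 671) + 2666) - (7554 + 21025)*(79 + 3200) = (((16 + 87) - 671) + 2666) - 28579*3279 = ((103 - 671) + 2666) - 1*93710541 = (-568 + 2666) - 93710541 = 2098 - 93710541 = -93708443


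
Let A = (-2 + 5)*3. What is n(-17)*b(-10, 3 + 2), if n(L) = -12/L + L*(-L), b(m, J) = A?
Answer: -44109/17 ≈ -2594.6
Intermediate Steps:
A = 9 (A = 3*3 = 9)
b(m, J) = 9
n(L) = -L² - 12/L (n(L) = -12/L - L² = -L² - 12/L)
n(-17)*b(-10, 3 + 2) = ((-12 - 1*(-17)³)/(-17))*9 = -(-12 - 1*(-4913))/17*9 = -(-12 + 4913)/17*9 = -1/17*4901*9 = -4901/17*9 = -44109/17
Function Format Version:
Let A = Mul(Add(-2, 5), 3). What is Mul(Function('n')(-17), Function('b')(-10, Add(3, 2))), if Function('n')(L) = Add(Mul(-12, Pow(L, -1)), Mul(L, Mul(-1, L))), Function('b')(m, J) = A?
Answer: Rational(-44109, 17) ≈ -2594.6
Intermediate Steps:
A = 9 (A = Mul(3, 3) = 9)
Function('b')(m, J) = 9
Function('n')(L) = Add(Mul(-1, Pow(L, 2)), Mul(-12, Pow(L, -1))) (Function('n')(L) = Add(Mul(-12, Pow(L, -1)), Mul(-1, Pow(L, 2))) = Add(Mul(-1, Pow(L, 2)), Mul(-12, Pow(L, -1))))
Mul(Function('n')(-17), Function('b')(-10, Add(3, 2))) = Mul(Mul(Pow(-17, -1), Add(-12, Mul(-1, Pow(-17, 3)))), 9) = Mul(Mul(Rational(-1, 17), Add(-12, Mul(-1, -4913))), 9) = Mul(Mul(Rational(-1, 17), Add(-12, 4913)), 9) = Mul(Mul(Rational(-1, 17), 4901), 9) = Mul(Rational(-4901, 17), 9) = Rational(-44109, 17)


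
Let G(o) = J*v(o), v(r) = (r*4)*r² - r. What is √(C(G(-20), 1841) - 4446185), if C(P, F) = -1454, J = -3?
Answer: I*√4447639 ≈ 2108.9*I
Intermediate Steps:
v(r) = -r + 4*r³ (v(r) = (4*r)*r² - r = 4*r³ - r = -r + 4*r³)
G(o) = -12*o³ + 3*o (G(o) = -3*(-o + 4*o³) = -12*o³ + 3*o)
√(C(G(-20), 1841) - 4446185) = √(-1454 - 4446185) = √(-4447639) = I*√4447639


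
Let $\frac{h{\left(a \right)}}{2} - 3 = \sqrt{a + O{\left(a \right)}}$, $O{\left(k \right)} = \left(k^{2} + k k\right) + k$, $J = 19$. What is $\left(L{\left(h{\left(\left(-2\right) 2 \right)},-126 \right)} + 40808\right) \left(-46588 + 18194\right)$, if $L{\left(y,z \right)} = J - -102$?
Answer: $-1162138026$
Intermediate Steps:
$O{\left(k \right)} = k + 2 k^{2}$ ($O{\left(k \right)} = \left(k^{2} + k^{2}\right) + k = 2 k^{2} + k = k + 2 k^{2}$)
$h{\left(a \right)} = 6 + 2 \sqrt{a + a \left(1 + 2 a\right)}$
$L{\left(y,z \right)} = 121$ ($L{\left(y,z \right)} = 19 - -102 = 19 + 102 = 121$)
$\left(L{\left(h{\left(\left(-2\right) 2 \right)},-126 \right)} + 40808\right) \left(-46588 + 18194\right) = \left(121 + 40808\right) \left(-46588 + 18194\right) = 40929 \left(-28394\right) = -1162138026$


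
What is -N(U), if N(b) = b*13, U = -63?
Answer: 819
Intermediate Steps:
N(b) = 13*b
-N(U) = -13*(-63) = -1*(-819) = 819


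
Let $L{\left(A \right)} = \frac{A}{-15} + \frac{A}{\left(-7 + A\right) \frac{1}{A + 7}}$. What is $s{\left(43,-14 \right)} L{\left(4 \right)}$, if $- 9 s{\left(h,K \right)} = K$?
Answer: $- \frac{3136}{135} \approx -23.23$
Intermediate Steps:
$s{\left(h,K \right)} = - \frac{K}{9}$
$L{\left(A \right)} = - \frac{A}{15} + \frac{A \left(7 + A\right)}{-7 + A}$ ($L{\left(A \right)} = A \left(- \frac{1}{15}\right) + \frac{A}{\left(-7 + A\right) \frac{1}{7 + A}} = - \frac{A}{15} + \frac{A}{\frac{1}{7 + A} \left(-7 + A\right)} = - \frac{A}{15} + A \frac{7 + A}{-7 + A} = - \frac{A}{15} + \frac{A \left(7 + A\right)}{-7 + A}$)
$s{\left(43,-14 \right)} L{\left(4 \right)} = \left(- \frac{1}{9}\right) \left(-14\right) \frac{14}{15} \cdot 4 \frac{1}{-7 + 4} \left(8 + 4\right) = \frac{14 \cdot \frac{14}{15} \cdot 4 \frac{1}{-3} \cdot 12}{9} = \frac{14 \cdot \frac{14}{15} \cdot 4 \left(- \frac{1}{3}\right) 12}{9} = \frac{14}{9} \left(- \frac{224}{15}\right) = - \frac{3136}{135}$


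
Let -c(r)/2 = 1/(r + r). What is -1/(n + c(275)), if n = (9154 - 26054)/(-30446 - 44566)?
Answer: -5157075/1143122 ≈ -4.5114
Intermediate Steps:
c(r) = -1/r (c(r) = -2/(r + r) = -2*1/(2*r) = -1/r)
n = 4225/18753 (n = -16900/(-75012) = -16900*(-1/75012) = 4225/18753 ≈ 0.22530)
-1/(n + c(275)) = -1/(4225/18753 - 1/275) = -1/1143122/5157075 = -1*5157075/1143122 = -5157075/1143122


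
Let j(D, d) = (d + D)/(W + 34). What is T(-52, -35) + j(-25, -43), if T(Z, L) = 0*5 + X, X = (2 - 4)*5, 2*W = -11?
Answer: -706/57 ≈ -12.386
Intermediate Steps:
W = -11/2 (W = (½)*(-11) = -11/2 ≈ -5.5000)
X = -10 (X = -2*5 = -10)
j(D, d) = 2*D/57 + 2*d/57 (j(D, d) = (d + D)/(-11/2 + 34) = (D + d)/(57/2) = (D + d)*(2/57) = 2*D/57 + 2*d/57)
T(Z, L) = -10 (T(Z, L) = 0*5 - 10 = 0 - 10 = -10)
T(-52, -35) + j(-25, -43) = -10 + ((2/57)*(-25) + (2/57)*(-43)) = -10 + (-50/57 - 86/57) = -10 - 136/57 = -706/57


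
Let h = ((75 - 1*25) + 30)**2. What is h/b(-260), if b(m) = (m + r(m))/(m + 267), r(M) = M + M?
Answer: -2240/39 ≈ -57.436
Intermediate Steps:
r(M) = 2*M
h = 6400 (h = ((75 - 25) + 30)**2 = (50 + 30)**2 = 80**2 = 6400)
b(m) = 3*m/(267 + m) (b(m) = (m + 2*m)/(m + 267) = (3*m)/(267 + m) = 3*m/(267 + m))
h/b(-260) = 6400/((3*(-260)/(267 - 260))) = 6400/((3*(-260)/7)) = 6400/((3*(-260)*(1/7))) = 6400/(-780/7) = 6400*(-7/780) = -2240/39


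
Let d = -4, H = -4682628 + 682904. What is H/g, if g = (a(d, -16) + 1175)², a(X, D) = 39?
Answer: -999931/368449 ≈ -2.7139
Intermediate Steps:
H = -3999724
g = 1473796 (g = (39 + 1175)² = 1214² = 1473796)
H/g = -3999724/1473796 = -3999724*1/1473796 = -999931/368449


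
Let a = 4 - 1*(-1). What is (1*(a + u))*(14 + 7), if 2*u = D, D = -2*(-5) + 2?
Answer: 231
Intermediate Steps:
a = 5 (a = 4 + 1 = 5)
D = 12 (D = 10 + 2 = 12)
u = 6 (u = (½)*12 = 6)
(1*(a + u))*(14 + 7) = (1*(5 + 6))*(14 + 7) = (1*11)*21 = 11*21 = 231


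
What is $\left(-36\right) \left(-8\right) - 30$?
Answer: $258$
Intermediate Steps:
$\left(-36\right) \left(-8\right) - 30 = 288 - 30 = 258$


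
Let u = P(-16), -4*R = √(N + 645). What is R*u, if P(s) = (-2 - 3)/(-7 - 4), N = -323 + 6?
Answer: -5*√82/22 ≈ -2.0580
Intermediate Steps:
N = -317
P(s) = 5/11 (P(s) = -5/(-11) = -5*(-1/11) = 5/11)
R = -√82/2 (R = -√(-317 + 645)/4 = -√82/2 ≈ -4.5277)
u = 5/11 ≈ 0.45455
R*u = -√82/2*(5/11) = -5*√82/22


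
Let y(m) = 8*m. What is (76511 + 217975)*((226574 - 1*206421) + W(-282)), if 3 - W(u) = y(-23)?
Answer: 5989845240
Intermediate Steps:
W(u) = 187 (W(u) = 3 - 8*(-23) = 3 - 1*(-184) = 3 + 184 = 187)
(76511 + 217975)*((226574 - 1*206421) + W(-282)) = (76511 + 217975)*((226574 - 1*206421) + 187) = 294486*((226574 - 206421) + 187) = 294486*(20153 + 187) = 294486*20340 = 5989845240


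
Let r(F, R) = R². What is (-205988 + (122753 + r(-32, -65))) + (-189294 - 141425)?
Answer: -409729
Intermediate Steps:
(-205988 + (122753 + r(-32, -65))) + (-189294 - 141425) = (-205988 + (122753 + (-65)²)) + (-189294 - 141425) = (-205988 + (122753 + 4225)) - 330719 = (-205988 + 126978) - 330719 = -79010 - 330719 = -409729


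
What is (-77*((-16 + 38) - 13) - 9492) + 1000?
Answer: -9185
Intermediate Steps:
(-77*((-16 + 38) - 13) - 9492) + 1000 = (-77*(22 - 13) - 9492) + 1000 = (-77*9 - 9492) + 1000 = (-693 - 9492) + 1000 = -10185 + 1000 = -9185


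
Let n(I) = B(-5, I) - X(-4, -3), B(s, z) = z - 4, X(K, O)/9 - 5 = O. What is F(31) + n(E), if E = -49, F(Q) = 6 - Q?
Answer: -96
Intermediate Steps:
X(K, O) = 45 + 9*O
B(s, z) = -4 + z
n(I) = -22 + I (n(I) = (-4 + I) - (45 + 9*(-3)) = (-4 + I) - (45 - 27) = (-4 + I) - 1*18 = (-4 + I) - 18 = -22 + I)
F(31) + n(E) = (6 - 1*31) + (-22 - 49) = (6 - 31) - 71 = -25 - 71 = -96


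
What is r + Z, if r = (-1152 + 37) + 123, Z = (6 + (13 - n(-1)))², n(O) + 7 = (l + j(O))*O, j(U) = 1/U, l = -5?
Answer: -592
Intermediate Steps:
n(O) = -7 + O*(-5 + 1/O) (n(O) = -7 + (-5 + 1/O)*O = -7 + O*(-5 + 1/O))
Z = 400 (Z = (6 + (13 - (-6 - 5*(-1))))² = (6 + (13 - (-6 + 5)))² = (6 + (13 - 1*(-1)))² = (6 + (13 + 1))² = (6 + 14)² = 20² = 400)
r = -992 (r = -1115 + 123 = -992)
r + Z = -992 + 400 = -592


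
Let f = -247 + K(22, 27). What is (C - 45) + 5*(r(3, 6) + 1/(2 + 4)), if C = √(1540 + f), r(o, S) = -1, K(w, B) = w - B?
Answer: -295/6 + 2*√322 ≈ -13.278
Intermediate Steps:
f = -252 (f = -247 + (22 - 1*27) = -247 + (22 - 27) = -247 - 5 = -252)
C = 2*√322 (C = √(1540 - 252) = √1288 = 2*√322 ≈ 35.889)
(C - 45) + 5*(r(3, 6) + 1/(2 + 4)) = (2*√322 - 45) + 5*(-1 + 1/(2 + 4)) = (-45 + 2*√322) + 5*(-1 + 1/6) = (-45 + 2*√322) + 5*(-1 + ⅙) = (-45 + 2*√322) + 5*(-⅚) = (-45 + 2*√322) - 25/6 = -295/6 + 2*√322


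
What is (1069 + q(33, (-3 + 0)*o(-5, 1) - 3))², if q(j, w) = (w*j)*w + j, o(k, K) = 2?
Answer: 14250625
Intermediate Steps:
q(j, w) = j + j*w² (q(j, w) = (j*w)*w + j = j*w² + j = j + j*w²)
(1069 + q(33, (-3 + 0)*o(-5, 1) - 3))² = (1069 + 33*(1 + ((-3 + 0)*2 - 3)²))² = (1069 + 33*(1 + (-3*2 - 3)²))² = (1069 + 33*(1 + (-6 - 3)²))² = (1069 + 33*(1 + (-9)²))² = (1069 + 33*(1 + 81))² = (1069 + 33*82)² = (1069 + 2706)² = 3775² = 14250625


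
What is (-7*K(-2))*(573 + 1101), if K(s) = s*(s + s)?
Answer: -93744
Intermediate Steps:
K(s) = 2*s² (K(s) = s*(2*s) = 2*s²)
(-7*K(-2))*(573 + 1101) = (-14*(-2)²)*(573 + 1101) = -14*4*1674 = -7*8*1674 = -56*1674 = -93744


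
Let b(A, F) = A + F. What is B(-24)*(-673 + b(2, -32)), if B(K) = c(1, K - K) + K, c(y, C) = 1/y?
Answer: 16169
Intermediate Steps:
B(K) = 1 + K (B(K) = 1/1 + K = 1 + K)
B(-24)*(-673 + b(2, -32)) = (1 - 24)*(-673 + (2 - 32)) = -23*(-673 - 30) = -23*(-703) = 16169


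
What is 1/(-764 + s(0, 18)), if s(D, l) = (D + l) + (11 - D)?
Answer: -1/735 ≈ -0.0013605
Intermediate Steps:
s(D, l) = 11 + l
1/(-764 + s(0, 18)) = 1/(-764 + (11 + 18)) = 1/(-764 + 29) = 1/(-735) = -1/735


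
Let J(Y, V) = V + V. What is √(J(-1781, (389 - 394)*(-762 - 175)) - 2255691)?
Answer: I*√2246321 ≈ 1498.8*I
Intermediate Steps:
J(Y, V) = 2*V
√(J(-1781, (389 - 394)*(-762 - 175)) - 2255691) = √(2*((389 - 394)*(-762 - 175)) - 2255691) = √(2*(-5*(-937)) - 2255691) = √(2*4685 - 2255691) = √(9370 - 2255691) = √(-2246321) = I*√2246321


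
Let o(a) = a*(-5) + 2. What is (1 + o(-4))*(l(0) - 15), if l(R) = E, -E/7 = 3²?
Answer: -1794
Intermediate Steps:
o(a) = 2 - 5*a (o(a) = -5*a + 2 = 2 - 5*a)
E = -63 (E = -7*3² = -7*9 = -63)
l(R) = -63
(1 + o(-4))*(l(0) - 15) = (1 + (2 - 5*(-4)))*(-63 - 15) = (1 + (2 + 20))*(-78) = (1 + 22)*(-78) = 23*(-78) = -1794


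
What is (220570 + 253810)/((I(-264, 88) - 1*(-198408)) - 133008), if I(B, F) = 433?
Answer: 474380/65833 ≈ 7.2058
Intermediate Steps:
(220570 + 253810)/((I(-264, 88) - 1*(-198408)) - 133008) = (220570 + 253810)/((433 - 1*(-198408)) - 133008) = 474380/((433 + 198408) - 133008) = 474380/(198841 - 133008) = 474380/65833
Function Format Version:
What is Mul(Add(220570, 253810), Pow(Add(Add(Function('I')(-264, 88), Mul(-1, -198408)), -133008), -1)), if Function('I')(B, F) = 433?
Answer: Rational(474380, 65833) ≈ 7.2058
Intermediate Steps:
Mul(Add(220570, 253810), Pow(Add(Add(Function('I')(-264, 88), Mul(-1, -198408)), -133008), -1)) = Mul(Add(220570, 253810), Pow(Add(Add(433, Mul(-1, -198408)), -133008), -1)) = Mul(474380, Pow(Add(Add(433, 198408), -133008), -1)) = Mul(474380, Pow(Add(198841, -133008), -1)) = Mul(474380, Pow(65833, -1)) = Mul(474380, Rational(1, 65833)) = Rational(474380, 65833)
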